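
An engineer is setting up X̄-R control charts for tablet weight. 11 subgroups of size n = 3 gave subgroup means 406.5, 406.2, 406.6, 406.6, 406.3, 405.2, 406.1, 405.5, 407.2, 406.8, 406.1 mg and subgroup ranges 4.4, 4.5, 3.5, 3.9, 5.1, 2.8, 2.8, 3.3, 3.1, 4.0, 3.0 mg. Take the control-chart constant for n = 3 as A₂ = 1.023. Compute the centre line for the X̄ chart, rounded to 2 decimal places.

X̄̄ = (406.5 + 406.2 + 406.6 + 406.6 + 406.3 + 405.2 + 406.1 + 405.5 + 407.2 + 406.8 + 406.1) / 11 = 4469.1000 / 11 = 406.2818
CL = X̄̄ = 406.2818

406.28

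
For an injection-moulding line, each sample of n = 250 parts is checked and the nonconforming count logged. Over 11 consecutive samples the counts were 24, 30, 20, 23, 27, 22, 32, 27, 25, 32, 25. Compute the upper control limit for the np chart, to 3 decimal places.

40.593

p̄ = Σdᵢ / (k·n) = 287 / (11 × 250) = 0.10436
UCL = np̄ + 3·√(np̄(1−p̄)) = 26.0909 + 3 × √(26.0909×0.89564) = 26.0909 + 3 × 4.8340 = 40.5930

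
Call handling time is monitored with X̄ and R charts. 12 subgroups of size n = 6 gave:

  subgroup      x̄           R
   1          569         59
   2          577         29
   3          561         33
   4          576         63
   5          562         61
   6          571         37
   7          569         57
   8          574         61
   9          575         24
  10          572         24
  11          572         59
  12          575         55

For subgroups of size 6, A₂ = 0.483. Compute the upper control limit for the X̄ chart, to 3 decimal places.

593.704

X̄̄ = (569 + 577 + 561 + 576 + 562 + 571 + 569 + 574 + 575 + 572 + 572 + 575) / 12 = 6853.0000 / 12 = 571.0833
R̄ = (59 + 29 + 33 + 63 + 61 + 37 + 57 + 61 + 24 + 24 + 59 + 55) / 12 = 562.0000 / 12 = 46.8333
UCL = X̄̄ + A₂·R̄ = 571.0833 + 0.483 × 46.8333 = 593.7038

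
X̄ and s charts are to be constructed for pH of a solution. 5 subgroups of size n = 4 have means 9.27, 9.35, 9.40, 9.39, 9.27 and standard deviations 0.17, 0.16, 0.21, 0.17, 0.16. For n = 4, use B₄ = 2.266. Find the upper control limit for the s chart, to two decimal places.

0.39

s̄ = (0.17 + 0.16 + 0.21 + 0.17 + 0.16) / 5 = 0.1740
UCL_s = B₄·s̄ = 2.266 × 0.1740 = 0.3943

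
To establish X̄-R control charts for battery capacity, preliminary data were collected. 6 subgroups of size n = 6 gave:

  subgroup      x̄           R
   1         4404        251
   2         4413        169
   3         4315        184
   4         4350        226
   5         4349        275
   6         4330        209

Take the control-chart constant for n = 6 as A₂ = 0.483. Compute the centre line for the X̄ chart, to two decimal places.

4360.17

X̄̄ = (4404 + 4413 + 4315 + 4350 + 4349 + 4330) / 6 = 26161.0000 / 6 = 4360.1667
CL = X̄̄ = 4360.1667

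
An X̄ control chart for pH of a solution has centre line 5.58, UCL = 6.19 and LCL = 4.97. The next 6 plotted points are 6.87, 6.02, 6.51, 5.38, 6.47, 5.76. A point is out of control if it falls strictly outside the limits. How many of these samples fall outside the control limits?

Compare each point to [4.97, 6.19]: sample 1 = 6.87 > UCL; sample 3 = 6.51 > UCL; sample 5 = 6.47 > UCL.

3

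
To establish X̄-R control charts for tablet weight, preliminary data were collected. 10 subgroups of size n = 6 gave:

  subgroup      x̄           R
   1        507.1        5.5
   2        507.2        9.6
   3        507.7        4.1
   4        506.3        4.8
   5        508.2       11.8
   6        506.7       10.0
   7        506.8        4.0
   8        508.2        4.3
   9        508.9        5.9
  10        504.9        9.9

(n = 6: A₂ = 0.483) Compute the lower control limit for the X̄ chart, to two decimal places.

X̄̄ = (507.1 + 507.2 + 507.7 + 506.3 + 508.2 + 506.7 + 506.8 + 508.2 + 508.9 + 504.9) / 10 = 5072.0000 / 10 = 507.2000
R̄ = (5.5 + 9.6 + 4.1 + 4.8 + 11.8 + 10.0 + 4.0 + 4.3 + 5.9 + 9.9) / 10 = 69.9000 / 10 = 6.9900
LCL = X̄̄ − A₂·R̄ = 507.2000 − 0.483 × 6.9900 = 503.8238

503.82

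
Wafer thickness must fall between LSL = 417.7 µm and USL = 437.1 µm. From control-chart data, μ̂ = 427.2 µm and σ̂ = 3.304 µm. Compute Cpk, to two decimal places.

0.96

Cpu = (USL − μ̂) / (3σ̂) = (437.1 − 427.2) / (3 × 3.304) = 0.9988; Cpl = (μ̂ − LSL) / (3σ̂) = (427.2 − 417.7) / (3 × 3.304) = 0.9584; Cpk = min(Cpu, Cpl) = 0.9584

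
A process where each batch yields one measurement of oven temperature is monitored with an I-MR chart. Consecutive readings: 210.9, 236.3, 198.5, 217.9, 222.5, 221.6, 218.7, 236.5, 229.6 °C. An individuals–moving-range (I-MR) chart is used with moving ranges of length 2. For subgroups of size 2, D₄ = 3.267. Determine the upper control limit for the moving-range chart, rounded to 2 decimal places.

Moving ranges: 25.4, 37.8, 19.4, 4.6, 0.9, 2.9, 17.8, 6.9; M̄R̄ = 115.7000 / 8 = 14.4625
UCL_MR = D₄·M̄R̄ = 3.267 × 14.4625 = 47.2490

47.25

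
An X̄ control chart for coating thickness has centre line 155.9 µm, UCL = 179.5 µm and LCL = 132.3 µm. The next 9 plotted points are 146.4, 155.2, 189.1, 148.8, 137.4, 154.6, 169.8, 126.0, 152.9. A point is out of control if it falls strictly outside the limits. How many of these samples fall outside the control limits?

2

Compare each point to [132.3, 179.5]: sample 3 = 189.1 > UCL; sample 8 = 126.0 < LCL.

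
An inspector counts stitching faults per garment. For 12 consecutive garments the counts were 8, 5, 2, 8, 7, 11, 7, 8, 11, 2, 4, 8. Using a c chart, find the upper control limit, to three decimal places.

14.544

c̄ = (8 + 5 + 2 + 8 + 7 + 11 + 7 + 8 + 11 + 2 + 4 + 8) / 12 = 81 / 12 = 6.7500
UCL = c̄ + 3√c̄ = 6.7500 + 3 × √6.7500 = 6.7500 + 3 × 2.5981 = 14.5442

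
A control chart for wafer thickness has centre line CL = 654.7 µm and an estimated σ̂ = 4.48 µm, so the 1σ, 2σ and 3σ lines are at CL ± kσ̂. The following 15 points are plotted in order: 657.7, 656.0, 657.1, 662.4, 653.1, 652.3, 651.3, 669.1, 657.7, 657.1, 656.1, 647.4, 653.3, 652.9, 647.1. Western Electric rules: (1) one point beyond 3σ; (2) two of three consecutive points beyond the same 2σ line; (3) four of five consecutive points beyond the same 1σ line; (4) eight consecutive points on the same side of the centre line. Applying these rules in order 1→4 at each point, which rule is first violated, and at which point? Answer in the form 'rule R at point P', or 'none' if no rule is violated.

rule 1 at point 8

Zone of each point (C = within 1σ̂, B = 1σ̂–2σ̂, A = 2σ̂–3σ̂, * = beyond 3σ̂; sign = side of CL): 1:+C, 2:+C, 3:+C, 4:+B, 5:-C, 6:-C, 7:-C, 8:+*, 9:+C, 10:+C, 11:+C, 12:-B, 13:-C, 14:-C, 15:-B
Rule 1 (one point beyond the 3σ limits) is satisfied at point 8.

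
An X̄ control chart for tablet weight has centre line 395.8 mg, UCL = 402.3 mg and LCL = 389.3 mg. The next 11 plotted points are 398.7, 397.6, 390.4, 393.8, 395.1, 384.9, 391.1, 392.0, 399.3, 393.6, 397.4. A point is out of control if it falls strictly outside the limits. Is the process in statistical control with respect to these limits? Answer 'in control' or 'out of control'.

out of control

Compare each point to [389.3, 402.3]: sample 6 = 384.9 < LCL.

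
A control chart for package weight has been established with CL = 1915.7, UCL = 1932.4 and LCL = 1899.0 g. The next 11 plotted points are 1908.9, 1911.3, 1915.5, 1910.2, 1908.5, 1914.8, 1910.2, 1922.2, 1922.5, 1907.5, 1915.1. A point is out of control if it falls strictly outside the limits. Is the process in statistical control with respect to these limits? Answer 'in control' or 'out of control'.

All 11 points lie within [1899.0, 1932.4].

in control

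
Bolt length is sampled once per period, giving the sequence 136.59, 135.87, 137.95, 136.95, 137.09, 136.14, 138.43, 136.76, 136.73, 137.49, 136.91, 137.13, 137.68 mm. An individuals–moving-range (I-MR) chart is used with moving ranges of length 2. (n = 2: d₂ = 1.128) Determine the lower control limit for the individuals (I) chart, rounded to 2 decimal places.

X̄ = (136.59 + 135.87 + 137.95 + 136.95 + 137.09 + 136.14 + 138.43 + 136.76 + 136.73 + 137.49 + 136.91 + 137.13 + 137.68) / 13 = 137.0554
Moving ranges: 0.72, 2.08, 1.00, 0.14, 0.95, 2.29, 1.67, 0.03, 0.76, 0.58, 0.22, 0.55; M̄R̄ = 10.9900 / 12 = 0.9158
LCL = X̄ − 3·M̄R̄/d₂ = 137.0554 − 3 × 0.9158 / 1.128 = 134.6197

134.62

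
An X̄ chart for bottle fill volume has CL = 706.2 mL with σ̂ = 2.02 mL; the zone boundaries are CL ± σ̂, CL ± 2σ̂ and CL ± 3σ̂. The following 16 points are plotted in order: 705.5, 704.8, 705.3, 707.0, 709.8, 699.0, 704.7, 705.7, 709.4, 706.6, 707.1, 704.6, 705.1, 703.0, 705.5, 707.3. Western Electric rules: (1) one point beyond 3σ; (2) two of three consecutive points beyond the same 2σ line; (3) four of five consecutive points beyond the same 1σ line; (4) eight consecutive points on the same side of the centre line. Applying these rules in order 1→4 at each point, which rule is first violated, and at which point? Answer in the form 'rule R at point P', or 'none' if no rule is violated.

rule 1 at point 6

Zone of each point (C = within 1σ̂, B = 1σ̂–2σ̂, A = 2σ̂–3σ̂, * = beyond 3σ̂; sign = side of CL): 1:-C, 2:-C, 3:-C, 4:+C, 5:+B, 6:-*, 7:-C, 8:-C, 9:+B, 10:+C, 11:+C, 12:-C, 13:-C, 14:-B, 15:-C, 16:+C
Rule 1 (one point beyond the 3σ limits) is satisfied at point 6.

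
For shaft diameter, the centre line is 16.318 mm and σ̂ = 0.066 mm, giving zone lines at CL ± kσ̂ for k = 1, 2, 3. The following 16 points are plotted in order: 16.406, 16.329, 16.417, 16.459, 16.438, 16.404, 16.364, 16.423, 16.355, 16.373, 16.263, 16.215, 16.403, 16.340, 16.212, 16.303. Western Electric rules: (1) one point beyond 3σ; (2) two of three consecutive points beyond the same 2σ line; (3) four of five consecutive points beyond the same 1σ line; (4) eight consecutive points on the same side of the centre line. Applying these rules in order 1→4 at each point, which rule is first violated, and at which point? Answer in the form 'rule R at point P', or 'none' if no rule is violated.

rule 3 at point 5

Zone of each point (C = within 1σ̂, B = 1σ̂–2σ̂, A = 2σ̂–3σ̂, * = beyond 3σ̂; sign = side of CL): 1:+B, 2:+C, 3:+B, 4:+A, 5:+B, 6:+B, 7:+C, 8:+B, 9:+C, 10:+C, 11:-C, 12:-B, 13:+B, 14:+C, 15:-B, 16:-C
Rule 3 (four of five consecutive points beyond the same 1σ limit) is satisfied at point 5.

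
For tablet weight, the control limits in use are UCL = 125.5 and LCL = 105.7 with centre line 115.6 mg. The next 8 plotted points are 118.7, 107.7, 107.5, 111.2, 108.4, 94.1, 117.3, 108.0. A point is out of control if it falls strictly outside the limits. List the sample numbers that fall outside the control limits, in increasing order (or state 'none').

Compare each point to [105.7, 125.5]: sample 6 = 94.1 < LCL.

6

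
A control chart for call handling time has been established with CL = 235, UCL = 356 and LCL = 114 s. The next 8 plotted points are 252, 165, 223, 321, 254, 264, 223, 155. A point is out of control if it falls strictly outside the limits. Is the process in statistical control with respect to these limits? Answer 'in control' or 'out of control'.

in control

All 8 points lie within [114, 356].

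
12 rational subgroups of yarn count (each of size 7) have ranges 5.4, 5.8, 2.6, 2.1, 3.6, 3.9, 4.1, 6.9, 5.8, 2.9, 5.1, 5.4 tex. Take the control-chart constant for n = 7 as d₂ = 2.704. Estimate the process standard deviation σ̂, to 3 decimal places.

R̄ = (5.4 + 5.8 + 2.6 + 2.1 + 3.6 + 3.9 + 4.1 + 6.9 + 5.8 + 2.9 + 5.1 + 5.4) / 12 = 4.4667
σ̂ = R̄ / d₂ = 4.4667 / 2.704 = 1.6519

1.652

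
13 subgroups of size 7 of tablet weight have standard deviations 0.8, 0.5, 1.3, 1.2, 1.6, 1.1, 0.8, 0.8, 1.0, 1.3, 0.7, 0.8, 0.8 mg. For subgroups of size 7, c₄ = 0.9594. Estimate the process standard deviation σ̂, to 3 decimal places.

1.018

s̄ = (0.8 + 0.5 + 1.3 + 1.2 + 1.6 + 1.1 + 0.8 + 0.8 + 1.0 + 1.3 + 0.7 + 0.8 + 0.8) / 13 = 0.9769
σ̂ = s̄ / c₄ = 0.9769 / 0.9594 = 1.0183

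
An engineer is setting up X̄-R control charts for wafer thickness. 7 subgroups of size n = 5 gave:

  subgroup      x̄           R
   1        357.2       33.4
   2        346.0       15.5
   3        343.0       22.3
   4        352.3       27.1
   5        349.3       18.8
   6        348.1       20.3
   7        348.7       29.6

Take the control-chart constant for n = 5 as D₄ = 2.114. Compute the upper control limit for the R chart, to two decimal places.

50.43

R̄ = (33.4 + 15.5 + 22.3 + 27.1 + 18.8 + 20.3 + 29.6) / 7 = 167.0000 / 7 = 23.8571
UCL_R = D₄·R̄ = 2.114 × 23.8571 = 50.4340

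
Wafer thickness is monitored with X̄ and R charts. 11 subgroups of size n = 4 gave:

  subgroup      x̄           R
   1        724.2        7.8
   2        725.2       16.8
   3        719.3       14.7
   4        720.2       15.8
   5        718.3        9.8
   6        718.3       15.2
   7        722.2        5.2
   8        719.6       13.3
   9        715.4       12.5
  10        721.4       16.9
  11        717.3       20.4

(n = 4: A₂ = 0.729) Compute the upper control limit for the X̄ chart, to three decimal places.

X̄̄ = (724.2 + 725.2 + 719.3 + 720.2 + 718.3 + 718.3 + 722.2 + 719.6 + 715.4 + 721.4 + 717.3) / 11 = 7921.4000 / 11 = 720.1273
R̄ = (7.8 + 16.8 + 14.7 + 15.8 + 9.8 + 15.2 + 5.2 + 13.3 + 12.5 + 16.9 + 20.4) / 11 = 148.4000 / 11 = 13.4909
UCL = X̄̄ + A₂·R̄ = 720.1273 + 0.729 × 13.4909 = 729.9621

729.962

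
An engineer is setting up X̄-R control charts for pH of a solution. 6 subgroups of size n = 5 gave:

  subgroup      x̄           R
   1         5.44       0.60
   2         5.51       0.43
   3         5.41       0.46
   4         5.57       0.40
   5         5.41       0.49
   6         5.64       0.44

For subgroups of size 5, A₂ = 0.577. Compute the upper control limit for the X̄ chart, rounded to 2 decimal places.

5.77

X̄̄ = (5.44 + 5.51 + 5.41 + 5.57 + 5.41 + 5.64) / 6 = 32.9800 / 6 = 5.4967
R̄ = (0.60 + 0.43 + 0.46 + 0.40 + 0.49 + 0.44) / 6 = 2.8200 / 6 = 0.4700
UCL = X̄̄ + A₂·R̄ = 5.4967 + 0.577 × 0.4700 = 5.7679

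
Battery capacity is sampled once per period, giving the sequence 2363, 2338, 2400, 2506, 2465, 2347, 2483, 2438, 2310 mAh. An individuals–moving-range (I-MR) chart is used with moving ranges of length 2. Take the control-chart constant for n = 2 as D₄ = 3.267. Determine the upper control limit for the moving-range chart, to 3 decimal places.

269.936

Moving ranges: 25, 62, 106, 41, 118, 136, 45, 128; M̄R̄ = 661.0000 / 8 = 82.6250
UCL_MR = D₄·M̄R̄ = 3.267 × 82.6250 = 269.9359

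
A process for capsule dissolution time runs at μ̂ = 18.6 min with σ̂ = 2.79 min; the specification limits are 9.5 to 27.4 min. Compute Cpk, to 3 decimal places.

Cpu = (USL − μ̂) / (3σ̂) = (27.4 − 18.6) / (3 × 2.79) = 1.0514; Cpl = (μ̂ − LSL) / (3σ̂) = (18.6 − 9.5) / (3 × 2.79) = 1.0872; Cpk = min(Cpu, Cpl) = 1.0514

1.051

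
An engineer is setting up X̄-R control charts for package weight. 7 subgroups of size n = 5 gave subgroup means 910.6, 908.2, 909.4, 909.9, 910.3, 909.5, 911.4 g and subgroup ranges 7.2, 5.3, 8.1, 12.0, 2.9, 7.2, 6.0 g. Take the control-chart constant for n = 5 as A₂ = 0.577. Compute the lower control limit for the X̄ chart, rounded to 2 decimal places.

X̄̄ = (910.6 + 908.2 + 909.4 + 909.9 + 910.3 + 909.5 + 911.4) / 7 = 6369.3000 / 7 = 909.9000
R̄ = (7.2 + 5.3 + 8.1 + 12.0 + 2.9 + 7.2 + 6.0) / 7 = 48.7000 / 7 = 6.9571
LCL = X̄̄ − A₂·R̄ = 909.9000 − 0.577 × 6.9571 = 905.8857

905.89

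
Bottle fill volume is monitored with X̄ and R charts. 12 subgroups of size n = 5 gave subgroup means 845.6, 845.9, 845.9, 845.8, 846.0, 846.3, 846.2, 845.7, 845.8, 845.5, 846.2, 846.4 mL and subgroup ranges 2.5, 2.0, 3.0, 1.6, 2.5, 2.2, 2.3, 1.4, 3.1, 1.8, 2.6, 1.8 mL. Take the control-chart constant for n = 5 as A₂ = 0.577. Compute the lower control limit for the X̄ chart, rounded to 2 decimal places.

X̄̄ = (845.6 + 845.9 + 845.9 + 845.8 + 846.0 + 846.3 + 846.2 + 845.7 + 845.8 + 845.5 + 846.2 + 846.4) / 12 = 10151.3000 / 12 = 845.9417
R̄ = (2.5 + 2.0 + 3.0 + 1.6 + 2.5 + 2.2 + 2.3 + 1.4 + 3.1 + 1.8 + 2.6 + 1.8) / 12 = 26.8000 / 12 = 2.2333
LCL = X̄̄ − A₂·R̄ = 845.9417 − 0.577 × 2.2333 = 844.6530

844.65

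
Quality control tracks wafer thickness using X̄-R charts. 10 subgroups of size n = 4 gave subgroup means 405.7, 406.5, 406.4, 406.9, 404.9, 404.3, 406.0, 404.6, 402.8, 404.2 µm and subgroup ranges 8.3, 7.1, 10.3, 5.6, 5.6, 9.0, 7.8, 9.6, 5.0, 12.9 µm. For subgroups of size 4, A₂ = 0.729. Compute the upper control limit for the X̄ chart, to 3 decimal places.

411.149

X̄̄ = (405.7 + 406.5 + 406.4 + 406.9 + 404.9 + 404.3 + 406.0 + 404.6 + 402.8 + 404.2) / 10 = 4052.3000 / 10 = 405.2300
R̄ = (8.3 + 7.1 + 10.3 + 5.6 + 5.6 + 9.0 + 7.8 + 9.6 + 5.0 + 12.9) / 10 = 81.2000 / 10 = 8.1200
UCL = X̄̄ + A₂·R̄ = 405.2300 + 0.729 × 8.1200 = 411.1495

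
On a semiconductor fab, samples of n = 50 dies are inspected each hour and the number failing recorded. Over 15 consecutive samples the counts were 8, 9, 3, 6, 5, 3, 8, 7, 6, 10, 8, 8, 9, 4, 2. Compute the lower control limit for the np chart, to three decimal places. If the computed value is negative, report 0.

p̄ = Σdᵢ / (k·n) = 96 / (15 × 50) = 0.12800
LCL = np̄ − 3·√(np̄(1−p̄)) = 6.4000 − 3 × 2.3624 = -0.6871 → 0 (negative, so LCL = 0)

0.000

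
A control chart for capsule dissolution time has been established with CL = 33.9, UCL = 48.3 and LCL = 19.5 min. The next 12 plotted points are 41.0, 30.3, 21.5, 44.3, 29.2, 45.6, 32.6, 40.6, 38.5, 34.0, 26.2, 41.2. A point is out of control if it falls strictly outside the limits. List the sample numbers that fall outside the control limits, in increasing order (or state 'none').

none

All 12 points lie within [19.5, 48.3].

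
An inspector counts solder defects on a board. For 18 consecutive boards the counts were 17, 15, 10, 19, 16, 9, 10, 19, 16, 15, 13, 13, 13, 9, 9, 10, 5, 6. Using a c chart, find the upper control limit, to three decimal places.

23.027

c̄ = (17 + 15 + 10 + 19 + 16 + 9 + 10 + 19 + 16 + 15 + 13 + 13 + 13 + 9 + 9 + 10 + 5 + 6) / 18 = 224 / 18 = 12.4444
UCL = c̄ + 3√c̄ = 12.4444 + 3 × √12.4444 = 12.4444 + 3 × 3.5277 = 23.0274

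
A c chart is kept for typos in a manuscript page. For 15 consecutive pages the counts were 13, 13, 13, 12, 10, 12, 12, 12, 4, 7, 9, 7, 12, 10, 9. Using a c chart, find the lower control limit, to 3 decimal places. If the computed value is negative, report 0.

0.690

c̄ = (13 + 13 + 13 + 12 + 10 + 12 + 12 + 12 + 4 + 7 + 9 + 7 + 12 + 10 + 9) / 15 = 155 / 15 = 10.3333
LCL = c̄ − 3√c̄ = 10.3333 − 3 × 3.2146 = 0.6897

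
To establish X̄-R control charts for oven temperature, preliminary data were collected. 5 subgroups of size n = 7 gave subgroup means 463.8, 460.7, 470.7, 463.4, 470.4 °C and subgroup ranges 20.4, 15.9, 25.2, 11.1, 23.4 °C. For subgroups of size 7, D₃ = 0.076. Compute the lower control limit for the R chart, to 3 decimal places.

1.459

R̄ = (20.4 + 15.9 + 25.2 + 11.1 + 23.4) / 5 = 96.0000 / 5 = 19.2000
LCL_R = D₃·R̄ = 0.076 × 19.2000 = 1.4592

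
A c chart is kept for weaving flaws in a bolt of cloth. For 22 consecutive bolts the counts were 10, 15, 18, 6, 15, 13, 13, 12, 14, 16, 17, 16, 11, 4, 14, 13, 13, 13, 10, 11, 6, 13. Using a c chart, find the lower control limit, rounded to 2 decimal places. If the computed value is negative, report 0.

c̄ = (10 + 15 + 18 + 6 + 15 + 13 + 13 + 12 + 14 + 16 + 17 + 16 + 11 + 4 + 14 + 13 + 13 + 13 + 10 + 11 + 6 + 13) / 22 = 273 / 22 = 12.4091
LCL = c̄ − 3√c̄ = 12.4091 − 3 × 3.5227 = 1.8411

1.84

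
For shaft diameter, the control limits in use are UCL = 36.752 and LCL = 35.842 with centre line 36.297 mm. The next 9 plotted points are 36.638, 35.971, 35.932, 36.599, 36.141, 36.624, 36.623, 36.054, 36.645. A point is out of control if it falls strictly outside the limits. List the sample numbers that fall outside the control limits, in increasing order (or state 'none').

none

All 9 points lie within [35.842, 36.752].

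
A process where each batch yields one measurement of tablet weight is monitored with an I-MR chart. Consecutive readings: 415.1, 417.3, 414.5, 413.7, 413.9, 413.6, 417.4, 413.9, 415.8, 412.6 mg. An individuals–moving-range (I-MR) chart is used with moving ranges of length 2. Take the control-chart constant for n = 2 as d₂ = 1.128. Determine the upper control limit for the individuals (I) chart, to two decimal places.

X̄ = (415.1 + 417.3 + 414.5 + 413.7 + 413.9 + 413.6 + 417.4 + 413.9 + 415.8 + 412.6) / 10 = 414.7800
Moving ranges: 2.2, 2.8, 0.8, 0.2, 0.3, 3.8, 3.5, 1.9, 3.2; M̄R̄ = 18.7000 / 9 = 2.0778
UCL = X̄ + 3·M̄R̄/d₂ = 414.7800 + 3 × 2.0778 / 1.128 = 420.3060

420.31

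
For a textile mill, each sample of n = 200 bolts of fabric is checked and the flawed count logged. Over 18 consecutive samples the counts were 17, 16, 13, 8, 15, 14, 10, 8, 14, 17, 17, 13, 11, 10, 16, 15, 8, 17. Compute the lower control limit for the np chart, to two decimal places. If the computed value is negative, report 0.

2.72

p̄ = Σdᵢ / (k·n) = 239 / (18 × 200) = 0.06639
LCL = np̄ − 3·√(np̄(1−p̄)) = 13.2778 − 3 × 3.5208 = 2.7153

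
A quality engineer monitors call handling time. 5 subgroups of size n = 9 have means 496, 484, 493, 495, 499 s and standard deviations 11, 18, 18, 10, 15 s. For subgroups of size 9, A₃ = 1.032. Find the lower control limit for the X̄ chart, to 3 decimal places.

X̄̄ = (496 + 484 + 493 + 495 + 499) / 5 = 493.4000
s̄ = (11 + 18 + 18 + 10 + 15) / 5 = 14.4000
LCL = X̄̄ − A₃·s̄ = 493.4000 − 1.032 × 14.4000 = 478.5392

478.539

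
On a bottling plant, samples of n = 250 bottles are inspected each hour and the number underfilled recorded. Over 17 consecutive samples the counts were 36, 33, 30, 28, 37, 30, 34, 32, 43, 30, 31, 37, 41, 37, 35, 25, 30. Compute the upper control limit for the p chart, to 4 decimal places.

0.1985

p̄ = Σdᵢ / (k·n) = 569 / (17 × 250) = 0.13388
UCL = p̄ + 3·√(p̄(1−p̄)/n) = 0.13388 + 3 × √(0.13388×0.86612/250) = 0.13388 + 3 × 0.02154 = 0.19849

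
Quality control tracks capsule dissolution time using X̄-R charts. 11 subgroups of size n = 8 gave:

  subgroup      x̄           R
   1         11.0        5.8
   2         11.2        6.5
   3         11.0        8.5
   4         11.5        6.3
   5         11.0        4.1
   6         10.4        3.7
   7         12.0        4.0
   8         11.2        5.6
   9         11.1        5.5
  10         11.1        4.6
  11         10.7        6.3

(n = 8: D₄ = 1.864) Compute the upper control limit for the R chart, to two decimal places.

10.32

R̄ = (5.8 + 6.5 + 8.5 + 6.3 + 4.1 + 3.7 + 4.0 + 5.6 + 5.5 + 4.6 + 6.3) / 11 = 60.9000 / 11 = 5.5364
UCL_R = D₄·R̄ = 1.864 × 5.5364 = 10.3198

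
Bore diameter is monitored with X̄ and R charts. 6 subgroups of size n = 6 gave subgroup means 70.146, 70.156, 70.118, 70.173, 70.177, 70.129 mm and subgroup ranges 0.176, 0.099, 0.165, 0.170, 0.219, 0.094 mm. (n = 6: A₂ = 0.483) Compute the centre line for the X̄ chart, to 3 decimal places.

70.150

X̄̄ = (70.146 + 70.156 + 70.118 + 70.173 + 70.177 + 70.129) / 6 = 420.8990 / 6 = 70.1498
CL = X̄̄ = 70.1498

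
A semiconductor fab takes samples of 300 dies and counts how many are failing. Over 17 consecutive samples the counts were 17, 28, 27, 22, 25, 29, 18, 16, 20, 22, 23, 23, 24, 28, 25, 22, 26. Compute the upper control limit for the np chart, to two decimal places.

p̄ = Σdᵢ / (k·n) = 395 / (17 × 300) = 0.07745
UCL = np̄ + 3·√(np̄(1−p̄)) = 23.2353 + 3 × √(23.2353×0.92255) = 23.2353 + 3 × 4.6299 = 37.1249

37.12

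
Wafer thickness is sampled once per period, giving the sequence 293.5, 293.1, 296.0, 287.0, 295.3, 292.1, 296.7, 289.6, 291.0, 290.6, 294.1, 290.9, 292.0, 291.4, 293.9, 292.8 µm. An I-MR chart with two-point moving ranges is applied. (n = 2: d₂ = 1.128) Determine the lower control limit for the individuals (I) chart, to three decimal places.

283.759

X̄ = (293.5 + 293.1 + 296.0 + 287.0 + 295.3 + 292.1 + 296.7 + 289.6 + 291.0 + 290.6 + 294.1 + 290.9 + 292.0 + 291.4 + 293.9 + 292.8) / 16 = 292.5000
Moving ranges: 0.4, 2.9, 9.0, 8.3, 3.2, 4.6, 7.1, 1.4, 0.4, 3.5, 3.2, 1.1, 0.6, 2.5, 1.1; M̄R̄ = 49.3000 / 15 = 3.2867
LCL = X̄ − 3·M̄R̄/d₂ = 292.5000 − 3 × 3.2867 / 1.128 = 283.7589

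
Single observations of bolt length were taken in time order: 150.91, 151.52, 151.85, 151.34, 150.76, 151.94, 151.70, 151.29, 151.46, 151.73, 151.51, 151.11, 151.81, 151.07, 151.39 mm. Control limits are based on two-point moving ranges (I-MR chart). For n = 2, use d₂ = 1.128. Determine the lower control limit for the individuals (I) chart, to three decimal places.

X̄ = (150.91 + 151.52 + 151.85 + 151.34 + 150.76 + 151.94 + 151.70 + 151.29 + 151.46 + 151.73 + 151.51 + 151.11 + 151.81 + 151.07 + 151.39) / 15 = 151.4260
Moving ranges: 0.61, 0.33, 0.51, 0.58, 1.18, 0.24, 0.41, 0.17, 0.27, 0.22, 0.40, 0.70, 0.74, 0.32; M̄R̄ = 6.6800 / 14 = 0.4771
LCL = X̄ − 3·M̄R̄/d₂ = 151.4260 − 3 × 0.4771 / 1.128 = 150.1570

150.157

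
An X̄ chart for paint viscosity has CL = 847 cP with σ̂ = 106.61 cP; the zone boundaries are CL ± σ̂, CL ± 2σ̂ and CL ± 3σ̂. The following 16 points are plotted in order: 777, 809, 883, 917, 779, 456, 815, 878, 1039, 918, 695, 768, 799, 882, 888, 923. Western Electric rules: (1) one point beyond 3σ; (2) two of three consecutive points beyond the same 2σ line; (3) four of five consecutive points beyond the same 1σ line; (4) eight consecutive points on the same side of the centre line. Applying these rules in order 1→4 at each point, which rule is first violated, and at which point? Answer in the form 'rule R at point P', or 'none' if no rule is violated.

Zone of each point (C = within 1σ̂, B = 1σ̂–2σ̂, A = 2σ̂–3σ̂, * = beyond 3σ̂; sign = side of CL): 1:-C, 2:-C, 3:+C, 4:+C, 5:-C, 6:-*, 7:-C, 8:+C, 9:+B, 10:+C, 11:-B, 12:-C, 13:-C, 14:+C, 15:+C, 16:+C
Rule 1 (one point beyond the 3σ limits) is satisfied at point 6.

rule 1 at point 6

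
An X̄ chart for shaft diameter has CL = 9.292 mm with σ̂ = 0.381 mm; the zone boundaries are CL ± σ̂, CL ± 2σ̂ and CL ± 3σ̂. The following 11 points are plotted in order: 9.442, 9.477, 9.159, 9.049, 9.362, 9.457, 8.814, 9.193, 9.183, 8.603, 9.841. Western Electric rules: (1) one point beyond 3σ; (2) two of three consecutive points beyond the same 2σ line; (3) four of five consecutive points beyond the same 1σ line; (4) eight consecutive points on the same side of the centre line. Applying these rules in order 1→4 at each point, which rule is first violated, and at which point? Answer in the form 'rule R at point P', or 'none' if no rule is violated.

none

Zone of each point (C = within 1σ̂, B = 1σ̂–2σ̂, A = 2σ̂–3σ̂, * = beyond 3σ̂; sign = side of CL): 1:+C, 2:+C, 3:-C, 4:-C, 5:+C, 6:+C, 7:-B, 8:-C, 9:-C, 10:-B, 11:+B
No rule fires across all 11 points.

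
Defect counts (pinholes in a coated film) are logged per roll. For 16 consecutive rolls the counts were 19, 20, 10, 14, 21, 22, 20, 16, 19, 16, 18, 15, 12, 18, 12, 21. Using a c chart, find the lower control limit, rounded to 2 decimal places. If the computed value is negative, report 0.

4.67

c̄ = (19 + 20 + 10 + 14 + 21 + 22 + 20 + 16 + 19 + 16 + 18 + 15 + 12 + 18 + 12 + 21) / 16 = 273 / 16 = 17.0625
LCL = c̄ − 3√c̄ = 17.0625 − 3 × 4.1307 = 4.6705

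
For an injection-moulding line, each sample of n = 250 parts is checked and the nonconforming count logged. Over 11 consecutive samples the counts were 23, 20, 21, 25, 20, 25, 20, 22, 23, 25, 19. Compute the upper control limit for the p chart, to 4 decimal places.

p̄ = Σdᵢ / (k·n) = 243 / (11 × 250) = 0.08836
UCL = p̄ + 3·√(p̄(1−p̄)/n) = 0.08836 + 3 × √(0.08836×0.91164/250) = 0.08836 + 3 × 0.01795 = 0.14222

0.1422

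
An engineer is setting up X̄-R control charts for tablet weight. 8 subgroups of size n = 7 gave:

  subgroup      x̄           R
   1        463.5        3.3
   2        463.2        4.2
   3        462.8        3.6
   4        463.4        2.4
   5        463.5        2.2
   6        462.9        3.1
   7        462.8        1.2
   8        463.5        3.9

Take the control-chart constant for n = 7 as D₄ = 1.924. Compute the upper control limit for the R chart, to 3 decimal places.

R̄ = (3.3 + 4.2 + 3.6 + 2.4 + 2.2 + 3.1 + 1.2 + 3.9) / 8 = 23.9000 / 8 = 2.9875
UCL_R = D₄·R̄ = 1.924 × 2.9875 = 5.7479

5.748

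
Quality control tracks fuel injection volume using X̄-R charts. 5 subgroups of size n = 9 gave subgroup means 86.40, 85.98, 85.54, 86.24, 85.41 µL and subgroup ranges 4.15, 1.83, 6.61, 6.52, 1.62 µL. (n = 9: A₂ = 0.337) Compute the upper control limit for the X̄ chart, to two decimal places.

87.31

X̄̄ = (86.40 + 85.98 + 85.54 + 86.24 + 85.41) / 5 = 429.5700 / 5 = 85.9140
R̄ = (4.15 + 1.83 + 6.61 + 6.52 + 1.62) / 5 = 20.7300 / 5 = 4.1460
UCL = X̄̄ + A₂·R̄ = 85.9140 + 0.337 × 4.1460 = 87.3112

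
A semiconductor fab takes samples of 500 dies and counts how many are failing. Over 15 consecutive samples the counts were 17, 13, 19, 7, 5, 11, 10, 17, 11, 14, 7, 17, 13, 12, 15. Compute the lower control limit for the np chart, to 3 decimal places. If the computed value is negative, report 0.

p̄ = Σdᵢ / (k·n) = 188 / (15 × 500) = 0.02507
LCL = np̄ − 3·√(np̄(1−p̄)) = 12.5333 − 3 × 3.4956 = 2.0466

2.047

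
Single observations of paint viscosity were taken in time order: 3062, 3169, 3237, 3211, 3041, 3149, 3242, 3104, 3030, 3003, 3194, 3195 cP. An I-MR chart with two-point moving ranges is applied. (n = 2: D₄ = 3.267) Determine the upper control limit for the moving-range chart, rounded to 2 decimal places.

Moving ranges: 107, 68, 26, 170, 108, 93, 138, 74, 27, 191, 1; M̄R̄ = 1003.0000 / 11 = 91.1818
UCL_MR = D₄·M̄R̄ = 3.267 × 91.1818 = 297.8910

297.89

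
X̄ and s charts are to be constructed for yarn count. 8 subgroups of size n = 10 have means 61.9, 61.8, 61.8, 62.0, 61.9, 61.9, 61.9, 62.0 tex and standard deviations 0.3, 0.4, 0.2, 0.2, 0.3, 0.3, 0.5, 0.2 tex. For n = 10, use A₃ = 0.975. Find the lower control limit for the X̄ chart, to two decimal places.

X̄̄ = (61.9 + 61.8 + 61.8 + 62.0 + 61.9 + 61.9 + 61.9 + 62.0) / 8 = 61.9000
s̄ = (0.3 + 0.4 + 0.2 + 0.2 + 0.3 + 0.3 + 0.5 + 0.2) / 8 = 0.3000
LCL = X̄̄ − A₃·s̄ = 61.9000 − 0.975 × 0.3000 = 61.6075

61.61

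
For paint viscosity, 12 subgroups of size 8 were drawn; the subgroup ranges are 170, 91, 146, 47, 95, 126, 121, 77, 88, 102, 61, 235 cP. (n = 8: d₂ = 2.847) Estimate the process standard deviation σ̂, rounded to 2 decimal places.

39.78

R̄ = (170 + 91 + 146 + 47 + 95 + 126 + 121 + 77 + 88 + 102 + 61 + 235) / 12 = 113.2500
σ̂ = R̄ / d₂ = 113.2500 / 2.847 = 39.7787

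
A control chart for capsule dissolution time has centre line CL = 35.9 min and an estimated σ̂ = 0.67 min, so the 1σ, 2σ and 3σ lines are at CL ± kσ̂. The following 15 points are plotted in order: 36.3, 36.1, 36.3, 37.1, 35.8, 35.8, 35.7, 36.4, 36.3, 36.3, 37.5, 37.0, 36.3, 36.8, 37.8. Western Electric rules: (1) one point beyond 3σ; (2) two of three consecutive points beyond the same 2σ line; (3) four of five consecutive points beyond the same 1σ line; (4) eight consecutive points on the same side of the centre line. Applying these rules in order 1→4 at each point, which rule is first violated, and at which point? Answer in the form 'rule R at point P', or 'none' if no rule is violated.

rule 3 at point 15

Zone of each point (C = within 1σ̂, B = 1σ̂–2σ̂, A = 2σ̂–3σ̂, * = beyond 3σ̂; sign = side of CL): 1:+C, 2:+C, 3:+C, 4:+B, 5:-C, 6:-C, 7:-C, 8:+C, 9:+C, 10:+C, 11:+A, 12:+B, 13:+C, 14:+B, 15:+A
Rule 3 (four of five consecutive points beyond the same 1σ limit) is satisfied at point 15.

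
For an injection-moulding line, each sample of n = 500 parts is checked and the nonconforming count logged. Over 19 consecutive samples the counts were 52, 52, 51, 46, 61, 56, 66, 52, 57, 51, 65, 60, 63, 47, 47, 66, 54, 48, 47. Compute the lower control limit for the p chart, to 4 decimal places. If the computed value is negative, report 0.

p̄ = Σdᵢ / (k·n) = 1041 / (19 × 500) = 0.10958
LCL = p̄ − 3·√(p̄(1−p̄)/n) = 0.10958 − 3 × 0.01397 = 0.06767

0.0677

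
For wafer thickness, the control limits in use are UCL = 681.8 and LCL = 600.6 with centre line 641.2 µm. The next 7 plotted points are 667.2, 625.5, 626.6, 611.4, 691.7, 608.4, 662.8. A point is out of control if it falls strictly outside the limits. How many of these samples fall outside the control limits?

1

Compare each point to [600.6, 681.8]: sample 5 = 691.7 > UCL.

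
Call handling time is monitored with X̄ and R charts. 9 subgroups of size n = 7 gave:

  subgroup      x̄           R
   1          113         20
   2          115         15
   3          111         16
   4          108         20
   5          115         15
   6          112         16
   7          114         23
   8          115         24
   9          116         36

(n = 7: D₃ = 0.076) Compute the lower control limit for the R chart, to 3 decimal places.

1.562

R̄ = (20 + 15 + 16 + 20 + 15 + 16 + 23 + 24 + 36) / 9 = 185.0000 / 9 = 20.5556
LCL_R = D₃·R̄ = 0.076 × 20.5556 = 1.5622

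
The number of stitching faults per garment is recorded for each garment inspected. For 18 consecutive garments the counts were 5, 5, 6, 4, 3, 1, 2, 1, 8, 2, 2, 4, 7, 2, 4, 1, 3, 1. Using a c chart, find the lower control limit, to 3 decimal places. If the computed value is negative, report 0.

c̄ = (5 + 5 + 6 + 4 + 3 + 1 + 2 + 1 + 8 + 2 + 2 + 4 + 7 + 2 + 4 + 1 + 3 + 1) / 18 = 61 / 18 = 3.3889
LCL = c̄ − 3√c̄ = 3.3889 − 3 × 1.8409 = -2.1338 → 0 (cannot be negative)

0.000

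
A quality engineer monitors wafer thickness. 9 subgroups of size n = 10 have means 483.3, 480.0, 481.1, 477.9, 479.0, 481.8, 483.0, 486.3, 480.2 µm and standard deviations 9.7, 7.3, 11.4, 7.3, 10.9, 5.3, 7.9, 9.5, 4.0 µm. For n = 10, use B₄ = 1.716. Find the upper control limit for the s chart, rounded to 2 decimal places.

13.98

s̄ = (9.7 + 7.3 + 11.4 + 7.3 + 10.9 + 5.3 + 7.9 + 9.5 + 4.0) / 9 = 8.1444
UCL_s = B₄·s̄ = 1.716 × 8.1444 = 13.9759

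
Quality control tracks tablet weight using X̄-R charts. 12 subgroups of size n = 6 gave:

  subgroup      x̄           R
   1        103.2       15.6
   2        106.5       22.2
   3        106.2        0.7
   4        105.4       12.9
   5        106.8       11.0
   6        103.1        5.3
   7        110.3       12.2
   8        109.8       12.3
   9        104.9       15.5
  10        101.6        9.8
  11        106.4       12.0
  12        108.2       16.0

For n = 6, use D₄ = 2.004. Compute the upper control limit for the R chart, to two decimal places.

24.30

R̄ = (15.6 + 22.2 + 0.7 + 12.9 + 11.0 + 5.3 + 12.2 + 12.3 + 15.5 + 9.8 + 12.0 + 16.0) / 12 = 145.5000 / 12 = 12.1250
UCL_R = D₄·R̄ = 2.004 × 12.1250 = 24.2985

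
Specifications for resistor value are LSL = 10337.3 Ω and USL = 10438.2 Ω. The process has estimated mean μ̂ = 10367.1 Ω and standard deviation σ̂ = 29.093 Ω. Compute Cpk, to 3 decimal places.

Cpu = (USL − μ̂) / (3σ̂) = (10438.2 − 10367.1) / (3 × 29.093) = 0.8146; Cpl = (μ̂ − LSL) / (3σ̂) = (10367.1 − 10337.3) / (3 × 29.093) = 0.3414; Cpk = min(Cpu, Cpl) = 0.3414

0.341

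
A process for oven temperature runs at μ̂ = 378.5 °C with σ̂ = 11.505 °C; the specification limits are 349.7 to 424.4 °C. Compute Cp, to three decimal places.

1.082

Cp = (USL − LSL) / (6σ̂) = (424.4 − 349.7) / (6 × 11.505) = 74.7000 / 69.0300 = 1.0821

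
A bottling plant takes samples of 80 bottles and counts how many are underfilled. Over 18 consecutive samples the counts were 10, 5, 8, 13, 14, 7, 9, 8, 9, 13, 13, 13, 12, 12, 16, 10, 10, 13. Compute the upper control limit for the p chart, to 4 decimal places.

p̄ = Σdᵢ / (k·n) = 195 / (18 × 80) = 0.13542
UCL = p̄ + 3·√(p̄(1−p̄)/n) = 0.13542 + 3 × √(0.13542×0.86458/80) = 0.13542 + 3 × 0.03826 = 0.25018

0.2502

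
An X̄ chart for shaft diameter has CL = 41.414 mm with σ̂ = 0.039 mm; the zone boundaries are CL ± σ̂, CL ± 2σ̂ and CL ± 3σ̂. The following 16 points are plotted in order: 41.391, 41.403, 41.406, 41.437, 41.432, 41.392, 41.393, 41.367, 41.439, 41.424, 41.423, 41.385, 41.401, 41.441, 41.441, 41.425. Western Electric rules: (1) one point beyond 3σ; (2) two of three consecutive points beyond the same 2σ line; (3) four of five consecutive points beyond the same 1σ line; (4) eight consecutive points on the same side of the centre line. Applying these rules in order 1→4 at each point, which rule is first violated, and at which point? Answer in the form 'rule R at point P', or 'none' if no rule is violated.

Zone of each point (C = within 1σ̂, B = 1σ̂–2σ̂, A = 2σ̂–3σ̂, * = beyond 3σ̂; sign = side of CL): 1:-C, 2:-C, 3:-C, 4:+C, 5:+C, 6:-C, 7:-C, 8:-B, 9:+C, 10:+C, 11:+C, 12:-C, 13:-C, 14:+C, 15:+C, 16:+C
No rule fires across all 16 points.

none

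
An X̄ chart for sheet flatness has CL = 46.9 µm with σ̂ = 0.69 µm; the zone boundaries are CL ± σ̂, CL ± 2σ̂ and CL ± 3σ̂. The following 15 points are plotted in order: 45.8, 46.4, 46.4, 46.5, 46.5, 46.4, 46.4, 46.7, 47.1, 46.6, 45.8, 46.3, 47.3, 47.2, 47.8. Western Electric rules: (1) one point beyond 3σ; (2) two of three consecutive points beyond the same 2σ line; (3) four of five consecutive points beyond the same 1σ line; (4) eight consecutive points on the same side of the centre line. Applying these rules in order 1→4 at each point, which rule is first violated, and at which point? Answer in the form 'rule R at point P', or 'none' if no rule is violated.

rule 4 at point 8

Zone of each point (C = within 1σ̂, B = 1σ̂–2σ̂, A = 2σ̂–3σ̂, * = beyond 3σ̂; sign = side of CL): 1:-B, 2:-C, 3:-C, 4:-C, 5:-C, 6:-C, 7:-C, 8:-C, 9:+C, 10:-C, 11:-B, 12:-C, 13:+C, 14:+C, 15:+B
Rule 4 (eight consecutive points on the same side of the centre line) is satisfied at point 8.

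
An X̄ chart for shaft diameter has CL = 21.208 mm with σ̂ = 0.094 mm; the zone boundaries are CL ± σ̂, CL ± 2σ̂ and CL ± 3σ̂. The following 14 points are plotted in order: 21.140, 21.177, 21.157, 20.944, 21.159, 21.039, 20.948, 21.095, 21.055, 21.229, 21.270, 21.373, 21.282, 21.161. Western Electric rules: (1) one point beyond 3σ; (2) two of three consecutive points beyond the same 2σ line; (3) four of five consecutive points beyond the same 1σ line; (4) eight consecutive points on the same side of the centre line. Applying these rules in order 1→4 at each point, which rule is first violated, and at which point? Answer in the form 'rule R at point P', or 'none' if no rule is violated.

rule 3 at point 8

Zone of each point (C = within 1σ̂, B = 1σ̂–2σ̂, A = 2σ̂–3σ̂, * = beyond 3σ̂; sign = side of CL): 1:-C, 2:-C, 3:-C, 4:-A, 5:-C, 6:-B, 7:-A, 8:-B, 9:-B, 10:+C, 11:+C, 12:+B, 13:+C, 14:-C
Rule 3 (four of five consecutive points beyond the same 1σ limit) is satisfied at point 8.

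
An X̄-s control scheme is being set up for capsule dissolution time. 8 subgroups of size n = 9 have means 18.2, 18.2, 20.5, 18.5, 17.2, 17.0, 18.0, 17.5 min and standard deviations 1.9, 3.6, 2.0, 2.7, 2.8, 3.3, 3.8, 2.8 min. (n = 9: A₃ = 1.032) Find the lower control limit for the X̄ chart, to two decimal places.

X̄̄ = (18.2 + 18.2 + 20.5 + 18.5 + 17.2 + 17.0 + 18.0 + 17.5) / 8 = 18.1375
s̄ = (1.9 + 3.6 + 2.0 + 2.7 + 2.8 + 3.3 + 3.8 + 2.8) / 8 = 2.8625
LCL = X̄̄ − A₃·s̄ = 18.1375 − 1.032 × 2.8625 = 15.1834

15.18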